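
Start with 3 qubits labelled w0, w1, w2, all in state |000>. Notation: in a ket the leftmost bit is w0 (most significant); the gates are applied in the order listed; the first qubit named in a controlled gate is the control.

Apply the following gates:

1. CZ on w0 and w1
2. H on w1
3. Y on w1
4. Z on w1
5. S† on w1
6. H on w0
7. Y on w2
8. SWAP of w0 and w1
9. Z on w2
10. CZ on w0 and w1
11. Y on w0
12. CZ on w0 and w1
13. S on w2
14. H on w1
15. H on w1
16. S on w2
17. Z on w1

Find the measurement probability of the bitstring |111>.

A full measurement returns |111> with probability 1/4.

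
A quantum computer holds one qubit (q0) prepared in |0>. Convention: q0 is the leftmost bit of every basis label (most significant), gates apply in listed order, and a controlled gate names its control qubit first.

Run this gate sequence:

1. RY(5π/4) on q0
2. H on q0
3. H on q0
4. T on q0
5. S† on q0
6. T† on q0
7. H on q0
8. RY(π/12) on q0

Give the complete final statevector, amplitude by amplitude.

The resulting statevector has amplitude (1 - I)*(2 - sqrt(6)*I - sqrt(2)*I)/8 on |0>, (1 - I)*(-2*sqrt(3) - sqrt(2)*I + sqrt(6)*I)/8 on |1>.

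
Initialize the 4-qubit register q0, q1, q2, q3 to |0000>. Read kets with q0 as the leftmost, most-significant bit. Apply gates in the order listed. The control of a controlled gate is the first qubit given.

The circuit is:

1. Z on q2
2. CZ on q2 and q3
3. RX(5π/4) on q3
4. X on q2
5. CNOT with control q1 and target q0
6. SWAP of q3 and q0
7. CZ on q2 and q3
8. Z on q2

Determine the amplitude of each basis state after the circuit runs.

The final amplitudes are sqrt(2 - sqrt(2))/2 on |0010>, I*sqrt(sqrt(2) + 2)/2 on |1010>, and 0 on every other basis state.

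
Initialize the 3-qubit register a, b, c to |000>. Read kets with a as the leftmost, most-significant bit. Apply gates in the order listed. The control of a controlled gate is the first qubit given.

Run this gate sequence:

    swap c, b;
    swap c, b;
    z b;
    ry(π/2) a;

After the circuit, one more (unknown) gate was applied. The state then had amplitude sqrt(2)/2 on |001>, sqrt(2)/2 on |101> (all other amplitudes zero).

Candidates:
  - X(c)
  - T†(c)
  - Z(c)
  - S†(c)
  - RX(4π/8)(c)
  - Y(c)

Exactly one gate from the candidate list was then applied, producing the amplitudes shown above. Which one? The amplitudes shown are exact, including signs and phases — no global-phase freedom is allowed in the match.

It was X(c) that produced the state shown. Key observation: the block from step 1 through step 2 cancels to the identity and can be dropped.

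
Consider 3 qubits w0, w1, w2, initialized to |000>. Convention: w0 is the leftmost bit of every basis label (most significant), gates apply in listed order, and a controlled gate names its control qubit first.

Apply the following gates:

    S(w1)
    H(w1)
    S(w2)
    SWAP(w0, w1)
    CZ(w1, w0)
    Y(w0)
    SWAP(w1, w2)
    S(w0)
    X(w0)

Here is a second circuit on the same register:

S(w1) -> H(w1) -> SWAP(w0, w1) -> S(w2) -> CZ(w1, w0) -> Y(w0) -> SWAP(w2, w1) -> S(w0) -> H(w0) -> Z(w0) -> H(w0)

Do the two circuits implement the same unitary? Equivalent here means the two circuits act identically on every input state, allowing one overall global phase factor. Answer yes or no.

Yes, they are equivalent — the unitaries differ by at most a global phase.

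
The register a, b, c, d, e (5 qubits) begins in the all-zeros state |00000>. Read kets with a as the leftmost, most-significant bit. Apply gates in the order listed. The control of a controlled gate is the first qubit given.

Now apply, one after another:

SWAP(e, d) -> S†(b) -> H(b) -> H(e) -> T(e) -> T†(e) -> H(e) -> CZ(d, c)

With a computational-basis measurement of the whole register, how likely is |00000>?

Outcome |00000> occurs with probability 1/2. Key observation: steps 4-7 multiply out to the identity, so the circuit reduces to the remaining gates.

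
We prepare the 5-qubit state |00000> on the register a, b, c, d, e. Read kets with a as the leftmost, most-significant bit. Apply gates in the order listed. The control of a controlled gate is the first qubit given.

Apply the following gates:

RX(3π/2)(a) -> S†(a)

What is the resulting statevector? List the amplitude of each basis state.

The final amplitudes are -sqrt(2)/2 on |00000>, -sqrt(2)/2 on |10000>, and 0 on every other basis state.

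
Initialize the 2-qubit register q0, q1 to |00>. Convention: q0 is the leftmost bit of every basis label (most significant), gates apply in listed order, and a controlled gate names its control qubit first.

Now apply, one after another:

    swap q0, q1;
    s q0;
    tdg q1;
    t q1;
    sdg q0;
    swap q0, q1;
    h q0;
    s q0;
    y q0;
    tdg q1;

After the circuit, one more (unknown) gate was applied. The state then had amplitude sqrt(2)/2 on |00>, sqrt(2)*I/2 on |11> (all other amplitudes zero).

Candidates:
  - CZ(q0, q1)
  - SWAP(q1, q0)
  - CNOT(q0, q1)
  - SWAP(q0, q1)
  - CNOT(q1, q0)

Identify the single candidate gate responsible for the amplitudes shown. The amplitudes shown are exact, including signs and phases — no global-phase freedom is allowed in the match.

The unique candidate consistent with the amplitudes is CNOT(q0, q1). Key observation: the block from step 1 through step 6 cancels to the identity and can be dropped.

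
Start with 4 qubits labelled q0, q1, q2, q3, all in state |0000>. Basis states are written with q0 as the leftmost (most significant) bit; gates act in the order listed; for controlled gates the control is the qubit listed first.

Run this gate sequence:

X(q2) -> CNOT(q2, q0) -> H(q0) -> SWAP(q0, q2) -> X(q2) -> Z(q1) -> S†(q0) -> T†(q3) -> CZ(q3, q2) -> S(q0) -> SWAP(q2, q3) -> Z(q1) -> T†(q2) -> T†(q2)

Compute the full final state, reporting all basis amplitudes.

The final amplitudes are -sqrt(2)/2 on |1000>, sqrt(2)/2 on |1001>, and 0 on every other basis state.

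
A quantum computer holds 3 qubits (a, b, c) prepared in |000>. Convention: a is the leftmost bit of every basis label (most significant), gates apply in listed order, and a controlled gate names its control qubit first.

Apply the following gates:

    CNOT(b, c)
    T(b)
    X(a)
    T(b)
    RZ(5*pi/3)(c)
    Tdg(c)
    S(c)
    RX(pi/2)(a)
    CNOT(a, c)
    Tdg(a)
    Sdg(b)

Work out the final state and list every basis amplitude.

The resulting statevector has amplitude sqrt(2)*exp(2*I*pi/3)/2 on |000>, sqrt(2)*exp(11*I*pi/12)/2 on |101>, and 0 on every other basis state.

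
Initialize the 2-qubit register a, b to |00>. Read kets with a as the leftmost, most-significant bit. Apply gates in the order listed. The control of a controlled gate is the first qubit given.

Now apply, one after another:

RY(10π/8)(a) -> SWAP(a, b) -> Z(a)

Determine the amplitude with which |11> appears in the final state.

|11> carries amplitude 0 in the final state.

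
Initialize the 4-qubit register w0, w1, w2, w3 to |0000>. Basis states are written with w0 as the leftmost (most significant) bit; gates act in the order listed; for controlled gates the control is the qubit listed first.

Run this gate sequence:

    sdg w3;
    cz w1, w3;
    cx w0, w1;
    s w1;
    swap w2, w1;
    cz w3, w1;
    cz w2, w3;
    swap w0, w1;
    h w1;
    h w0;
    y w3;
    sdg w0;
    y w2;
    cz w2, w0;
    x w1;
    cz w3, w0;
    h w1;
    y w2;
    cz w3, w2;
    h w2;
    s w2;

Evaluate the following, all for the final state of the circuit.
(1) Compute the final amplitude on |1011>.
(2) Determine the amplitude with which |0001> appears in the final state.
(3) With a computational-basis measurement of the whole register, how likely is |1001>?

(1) The final state's coefficient on |1011> equals I/2.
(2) |0001> carries amplitude I/2 in the final state.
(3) The probability of measuring |1001> is 1/4.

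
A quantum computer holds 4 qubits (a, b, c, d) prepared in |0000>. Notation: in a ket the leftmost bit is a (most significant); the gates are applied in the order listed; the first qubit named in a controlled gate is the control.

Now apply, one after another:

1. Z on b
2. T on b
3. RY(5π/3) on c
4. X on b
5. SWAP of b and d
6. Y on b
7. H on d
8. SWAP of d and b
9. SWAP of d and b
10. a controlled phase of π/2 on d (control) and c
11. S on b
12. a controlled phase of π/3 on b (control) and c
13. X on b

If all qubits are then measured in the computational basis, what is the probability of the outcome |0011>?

The probability of measuring |0011> is 1/8.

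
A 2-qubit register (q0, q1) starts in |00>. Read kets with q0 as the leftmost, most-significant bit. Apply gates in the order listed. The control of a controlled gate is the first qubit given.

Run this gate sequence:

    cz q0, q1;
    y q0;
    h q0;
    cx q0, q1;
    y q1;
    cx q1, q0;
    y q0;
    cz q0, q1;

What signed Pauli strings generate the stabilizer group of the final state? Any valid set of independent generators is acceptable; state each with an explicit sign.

One valid set of independent stabilizer generators is +IX, +ZI (any independent generating set of the same group is equally correct).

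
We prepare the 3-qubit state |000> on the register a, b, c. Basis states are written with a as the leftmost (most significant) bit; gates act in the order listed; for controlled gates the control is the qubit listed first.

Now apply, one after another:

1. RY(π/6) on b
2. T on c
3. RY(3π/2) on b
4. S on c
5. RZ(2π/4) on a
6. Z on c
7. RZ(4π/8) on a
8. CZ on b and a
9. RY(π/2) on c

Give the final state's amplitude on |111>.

The final state's coefficient on |111> equals 0.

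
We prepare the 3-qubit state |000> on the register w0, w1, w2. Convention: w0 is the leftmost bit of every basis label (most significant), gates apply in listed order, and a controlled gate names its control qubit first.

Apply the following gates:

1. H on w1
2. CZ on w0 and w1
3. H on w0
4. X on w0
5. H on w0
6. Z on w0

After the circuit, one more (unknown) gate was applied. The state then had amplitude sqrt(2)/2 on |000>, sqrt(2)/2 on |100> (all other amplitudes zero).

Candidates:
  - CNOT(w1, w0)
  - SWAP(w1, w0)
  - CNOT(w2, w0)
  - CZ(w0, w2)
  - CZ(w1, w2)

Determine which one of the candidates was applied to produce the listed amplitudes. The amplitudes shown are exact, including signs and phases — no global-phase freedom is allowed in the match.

It was SWAP(w1, w0) that produced the state shown. Key observation: steps 3-6 multiply out to the identity, so the circuit reduces to the remaining gates.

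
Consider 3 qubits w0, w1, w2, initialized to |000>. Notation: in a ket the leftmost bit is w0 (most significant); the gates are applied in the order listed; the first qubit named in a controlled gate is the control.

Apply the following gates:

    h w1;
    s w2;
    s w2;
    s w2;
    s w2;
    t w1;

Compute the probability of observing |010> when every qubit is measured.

Outcome |010> occurs with probability 1/2. Key observation: steps 2-5 multiply out to the identity, so the circuit reduces to the remaining gates.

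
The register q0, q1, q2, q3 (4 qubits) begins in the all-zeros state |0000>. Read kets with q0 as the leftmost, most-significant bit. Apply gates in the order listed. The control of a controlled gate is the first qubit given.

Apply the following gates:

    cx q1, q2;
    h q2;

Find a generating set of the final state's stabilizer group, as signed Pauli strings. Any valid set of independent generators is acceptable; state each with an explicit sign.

The stabilizer group can be generated by +IIXI, +ZIII, +IZII, +IIIZ, among other valid generating sets.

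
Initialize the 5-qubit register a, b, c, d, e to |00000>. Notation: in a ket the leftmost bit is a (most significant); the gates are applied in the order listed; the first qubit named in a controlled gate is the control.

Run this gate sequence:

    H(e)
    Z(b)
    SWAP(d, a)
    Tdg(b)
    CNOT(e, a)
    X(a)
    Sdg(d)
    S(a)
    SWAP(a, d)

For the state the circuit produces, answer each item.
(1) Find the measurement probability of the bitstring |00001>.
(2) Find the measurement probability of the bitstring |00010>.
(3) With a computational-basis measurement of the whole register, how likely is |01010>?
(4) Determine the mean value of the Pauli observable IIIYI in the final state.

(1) Outcome |00001> occurs with probability 1/2.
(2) Outcome |00010> occurs with probability 1/2.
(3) The probability of measuring |01010> is 0.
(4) The observable IIIYI averages to 0.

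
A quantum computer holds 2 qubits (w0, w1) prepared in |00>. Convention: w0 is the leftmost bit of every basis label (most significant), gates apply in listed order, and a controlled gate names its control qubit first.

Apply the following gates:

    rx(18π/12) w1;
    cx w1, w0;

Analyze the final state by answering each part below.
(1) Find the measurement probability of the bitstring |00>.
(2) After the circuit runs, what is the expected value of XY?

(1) Outcome |00> occurs with probability 1/2.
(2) The expectation value of XY is 1.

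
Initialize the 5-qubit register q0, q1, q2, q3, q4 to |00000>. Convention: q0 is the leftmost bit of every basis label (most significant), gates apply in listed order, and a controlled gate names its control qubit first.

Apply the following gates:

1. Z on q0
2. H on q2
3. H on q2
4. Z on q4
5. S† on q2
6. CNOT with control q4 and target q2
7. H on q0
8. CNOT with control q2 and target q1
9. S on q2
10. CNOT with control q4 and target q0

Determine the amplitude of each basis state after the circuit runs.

The final amplitudes are sqrt(2)/2 on |00000>, sqrt(2)/2 on |10000>, and 0 on every other basis state. Key observation: steps 2-3 multiply out to the identity, so the circuit reduces to the remaining gates.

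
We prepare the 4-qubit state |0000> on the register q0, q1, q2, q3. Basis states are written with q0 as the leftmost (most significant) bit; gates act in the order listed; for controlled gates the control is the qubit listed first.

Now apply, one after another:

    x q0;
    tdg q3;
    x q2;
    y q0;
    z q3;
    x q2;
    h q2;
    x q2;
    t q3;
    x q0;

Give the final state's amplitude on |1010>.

|1010> carries amplitude -sqrt(2)*I/2 in the final state.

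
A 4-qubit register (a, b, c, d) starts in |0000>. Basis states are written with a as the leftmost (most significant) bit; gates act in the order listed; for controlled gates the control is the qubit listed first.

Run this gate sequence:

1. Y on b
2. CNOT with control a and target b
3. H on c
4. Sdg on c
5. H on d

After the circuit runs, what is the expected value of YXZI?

The observable YXZI averages to 0.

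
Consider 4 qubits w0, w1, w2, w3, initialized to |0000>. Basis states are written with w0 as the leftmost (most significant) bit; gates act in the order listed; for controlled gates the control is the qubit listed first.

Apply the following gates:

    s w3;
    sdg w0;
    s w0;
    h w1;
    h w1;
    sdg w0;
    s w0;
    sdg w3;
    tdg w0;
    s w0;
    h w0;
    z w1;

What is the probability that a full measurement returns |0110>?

A full measurement returns |0110> with probability 0.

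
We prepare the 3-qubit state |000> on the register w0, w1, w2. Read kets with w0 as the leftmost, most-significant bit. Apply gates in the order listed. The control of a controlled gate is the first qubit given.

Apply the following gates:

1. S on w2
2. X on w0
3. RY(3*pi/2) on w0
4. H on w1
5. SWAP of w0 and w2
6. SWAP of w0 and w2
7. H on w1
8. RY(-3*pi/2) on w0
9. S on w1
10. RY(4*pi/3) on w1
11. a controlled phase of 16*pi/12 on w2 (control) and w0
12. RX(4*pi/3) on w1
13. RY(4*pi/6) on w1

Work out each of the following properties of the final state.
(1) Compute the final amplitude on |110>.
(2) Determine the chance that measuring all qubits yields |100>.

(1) The final state's coefficient on |110> equals -sqrt(3)*I/4. Key observation: gates 3-8 undo each other exactly, leaving only the rest of the circuit to track.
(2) A full measurement returns |100> with probability 13/16.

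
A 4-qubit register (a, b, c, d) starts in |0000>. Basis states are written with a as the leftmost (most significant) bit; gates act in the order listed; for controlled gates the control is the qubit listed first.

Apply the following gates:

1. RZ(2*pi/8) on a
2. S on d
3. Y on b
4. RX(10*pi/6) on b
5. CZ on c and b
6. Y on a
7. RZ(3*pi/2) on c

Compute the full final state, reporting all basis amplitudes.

After the circuit, the state carries amplitude -exp(5*I*pi/8)/2 on |1000>, -sqrt(3)*exp(I*pi/8)/2 on |1100>, and 0 on every other basis state.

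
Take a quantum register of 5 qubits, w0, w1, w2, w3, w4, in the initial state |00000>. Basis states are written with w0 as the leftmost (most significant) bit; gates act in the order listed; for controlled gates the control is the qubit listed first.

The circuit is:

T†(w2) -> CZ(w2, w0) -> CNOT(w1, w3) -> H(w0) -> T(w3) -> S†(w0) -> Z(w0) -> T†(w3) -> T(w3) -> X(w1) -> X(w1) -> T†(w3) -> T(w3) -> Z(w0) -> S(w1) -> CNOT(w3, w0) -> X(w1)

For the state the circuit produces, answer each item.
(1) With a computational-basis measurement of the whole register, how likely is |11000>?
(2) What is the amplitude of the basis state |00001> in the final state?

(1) A full measurement returns |11000> with probability 1/2. Key observation: steps 7-14 multiply out to the identity, so the circuit reduces to the remaining gates.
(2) |00001> carries amplitude 0 in the final state.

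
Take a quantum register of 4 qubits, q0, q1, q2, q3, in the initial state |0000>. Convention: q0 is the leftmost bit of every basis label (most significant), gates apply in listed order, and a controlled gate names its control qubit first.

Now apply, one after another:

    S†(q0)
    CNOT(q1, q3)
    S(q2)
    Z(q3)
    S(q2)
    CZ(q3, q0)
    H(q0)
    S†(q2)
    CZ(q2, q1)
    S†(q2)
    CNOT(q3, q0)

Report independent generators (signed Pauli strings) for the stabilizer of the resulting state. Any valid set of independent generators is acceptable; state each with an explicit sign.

One valid set of independent stabilizer generators is +XIII, +IZII, +IIZI, +IIIZ (any independent generating set of the same group is equally correct).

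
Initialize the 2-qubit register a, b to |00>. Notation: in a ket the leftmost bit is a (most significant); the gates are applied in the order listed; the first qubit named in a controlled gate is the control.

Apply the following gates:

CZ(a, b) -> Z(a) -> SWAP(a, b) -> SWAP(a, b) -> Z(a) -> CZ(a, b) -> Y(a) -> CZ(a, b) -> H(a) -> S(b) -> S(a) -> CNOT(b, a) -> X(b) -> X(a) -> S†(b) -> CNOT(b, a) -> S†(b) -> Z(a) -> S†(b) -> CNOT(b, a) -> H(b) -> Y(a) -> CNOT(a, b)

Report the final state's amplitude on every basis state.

After the circuit, the state carries amplitude I/2 on |00>, -I/2 on |01>, -1/2 on |10>, 1/2 on |11>. Key observation: the block from step 1 through step 6 cancels to the identity and can be dropped.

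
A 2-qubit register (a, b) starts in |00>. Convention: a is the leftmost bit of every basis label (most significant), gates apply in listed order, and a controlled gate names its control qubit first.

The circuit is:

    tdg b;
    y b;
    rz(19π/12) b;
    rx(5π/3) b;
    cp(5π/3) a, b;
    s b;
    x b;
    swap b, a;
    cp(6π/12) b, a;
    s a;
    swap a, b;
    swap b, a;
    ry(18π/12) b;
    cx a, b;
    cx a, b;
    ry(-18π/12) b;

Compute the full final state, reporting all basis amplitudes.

The resulting statevector has amplitude sqrt(3)*exp(19*I*pi/24)/2 on |00>, 0 on |01>, -exp(7*I*pi/24)/2 on |10>, 0 on |11>. Key observation: the block from step 13 through step 16 cancels to the identity and can be dropped.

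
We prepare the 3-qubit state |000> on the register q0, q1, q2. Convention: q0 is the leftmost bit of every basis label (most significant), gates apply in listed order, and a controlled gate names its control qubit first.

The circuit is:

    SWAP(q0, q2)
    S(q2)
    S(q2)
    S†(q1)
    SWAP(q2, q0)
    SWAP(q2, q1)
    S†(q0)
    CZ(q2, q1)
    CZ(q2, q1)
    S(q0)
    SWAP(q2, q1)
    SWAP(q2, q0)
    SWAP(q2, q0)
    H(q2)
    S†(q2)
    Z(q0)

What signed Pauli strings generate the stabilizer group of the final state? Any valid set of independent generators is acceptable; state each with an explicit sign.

The final state is stabilized by the group generated by -IIY, +ZII, +IZI; other independent generating sets are equally valid. Key observation: the block from step 5 through step 12 cancels to the identity and can be dropped.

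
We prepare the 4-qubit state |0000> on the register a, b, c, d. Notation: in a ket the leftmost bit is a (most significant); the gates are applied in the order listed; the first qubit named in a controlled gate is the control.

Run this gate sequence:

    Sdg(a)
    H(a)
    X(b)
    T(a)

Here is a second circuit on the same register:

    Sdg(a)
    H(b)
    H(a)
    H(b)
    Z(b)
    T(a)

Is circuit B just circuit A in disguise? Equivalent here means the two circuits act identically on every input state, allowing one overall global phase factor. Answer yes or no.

No: there is an input state on which the two circuits produce genuinely different outputs (not merely differing by a phase).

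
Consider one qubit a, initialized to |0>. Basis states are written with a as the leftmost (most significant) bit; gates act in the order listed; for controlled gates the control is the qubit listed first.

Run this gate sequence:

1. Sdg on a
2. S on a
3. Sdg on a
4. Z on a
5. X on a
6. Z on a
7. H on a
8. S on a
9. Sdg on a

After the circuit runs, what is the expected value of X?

In the final state, X has expectation -1. Key observation: steps 2-3 multiply out to the identity, so the circuit reduces to the remaining gates.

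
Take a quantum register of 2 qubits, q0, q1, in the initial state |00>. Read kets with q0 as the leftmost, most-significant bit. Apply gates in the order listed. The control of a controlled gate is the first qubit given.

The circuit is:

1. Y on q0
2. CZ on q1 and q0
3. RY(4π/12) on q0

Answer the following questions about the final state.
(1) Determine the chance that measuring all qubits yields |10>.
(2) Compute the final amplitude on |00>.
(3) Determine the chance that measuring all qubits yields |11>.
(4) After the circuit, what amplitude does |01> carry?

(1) A full measurement returns |10> with probability 3/4.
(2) |00> carries amplitude -I/2 in the final state.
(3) The probability of measuring |11> is 0.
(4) The amplitude on |01> is 0.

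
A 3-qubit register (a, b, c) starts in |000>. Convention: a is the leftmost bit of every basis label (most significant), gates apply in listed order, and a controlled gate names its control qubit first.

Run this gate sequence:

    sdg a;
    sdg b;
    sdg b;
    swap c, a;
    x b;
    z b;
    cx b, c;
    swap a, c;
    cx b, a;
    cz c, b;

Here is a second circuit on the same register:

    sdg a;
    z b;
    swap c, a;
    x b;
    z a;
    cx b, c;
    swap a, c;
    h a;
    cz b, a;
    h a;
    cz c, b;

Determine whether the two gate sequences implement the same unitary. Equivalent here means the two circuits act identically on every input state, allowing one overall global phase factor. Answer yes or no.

No — the two circuits implement different unitaries, even allowing a global phase.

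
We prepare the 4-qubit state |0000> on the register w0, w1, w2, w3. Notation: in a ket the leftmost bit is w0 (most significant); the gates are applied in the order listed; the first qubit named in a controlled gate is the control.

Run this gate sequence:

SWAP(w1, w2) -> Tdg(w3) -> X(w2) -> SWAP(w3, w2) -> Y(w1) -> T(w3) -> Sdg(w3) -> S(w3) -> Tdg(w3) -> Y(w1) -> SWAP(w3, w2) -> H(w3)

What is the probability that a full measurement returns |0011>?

A full measurement returns |0011> with probability 1/2. Key observation: steps 4-11 multiply out to the identity, so the circuit reduces to the remaining gates.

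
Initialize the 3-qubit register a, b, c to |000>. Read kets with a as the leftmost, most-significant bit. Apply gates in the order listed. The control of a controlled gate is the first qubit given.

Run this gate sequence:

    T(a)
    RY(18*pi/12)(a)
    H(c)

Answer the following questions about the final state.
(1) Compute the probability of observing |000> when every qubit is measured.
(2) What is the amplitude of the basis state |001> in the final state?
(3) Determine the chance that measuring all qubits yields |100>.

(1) Outcome |000> occurs with probability 1/4.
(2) The final state's coefficient on |001> equals -1/2.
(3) The probability of measuring |100> is 1/4.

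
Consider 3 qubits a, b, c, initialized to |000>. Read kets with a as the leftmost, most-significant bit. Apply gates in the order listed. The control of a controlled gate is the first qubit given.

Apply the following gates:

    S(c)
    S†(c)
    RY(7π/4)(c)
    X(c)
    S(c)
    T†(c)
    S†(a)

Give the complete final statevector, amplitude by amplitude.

After the circuit, the state carries amplitude sqrt(2 - sqrt(2))/2 on |000>, -sqrt(sqrt(2) + 2)*exp(I*pi/4)/2 on |001>, and 0 on every other basis state. Key observation: the block from step 1 through step 2 cancels to the identity and can be dropped.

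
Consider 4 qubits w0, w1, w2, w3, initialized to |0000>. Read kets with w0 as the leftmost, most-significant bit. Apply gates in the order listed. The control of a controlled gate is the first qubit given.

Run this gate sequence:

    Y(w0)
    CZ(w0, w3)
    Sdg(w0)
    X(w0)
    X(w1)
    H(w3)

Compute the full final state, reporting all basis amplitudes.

After the circuit, the state carries amplitude sqrt(2)/2 on |0100>, sqrt(2)/2 on |0101>, and 0 on every other basis state.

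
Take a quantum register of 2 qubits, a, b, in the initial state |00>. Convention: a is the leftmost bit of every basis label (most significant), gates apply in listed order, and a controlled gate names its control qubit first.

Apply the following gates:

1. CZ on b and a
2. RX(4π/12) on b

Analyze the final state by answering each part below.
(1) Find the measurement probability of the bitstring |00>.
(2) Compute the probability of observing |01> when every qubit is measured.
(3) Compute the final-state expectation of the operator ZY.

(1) Outcome |00> occurs with probability 3/4.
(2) The probability of measuring |01> is 1/4.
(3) The observable ZY averages to -sqrt(3)/2.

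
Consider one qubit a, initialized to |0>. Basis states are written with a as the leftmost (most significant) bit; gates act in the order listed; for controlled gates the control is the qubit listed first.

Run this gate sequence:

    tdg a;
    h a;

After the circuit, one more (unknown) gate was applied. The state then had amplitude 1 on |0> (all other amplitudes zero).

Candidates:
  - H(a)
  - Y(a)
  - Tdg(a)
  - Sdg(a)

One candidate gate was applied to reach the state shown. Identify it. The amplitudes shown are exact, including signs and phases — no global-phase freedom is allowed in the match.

It was H(a) that produced the state shown.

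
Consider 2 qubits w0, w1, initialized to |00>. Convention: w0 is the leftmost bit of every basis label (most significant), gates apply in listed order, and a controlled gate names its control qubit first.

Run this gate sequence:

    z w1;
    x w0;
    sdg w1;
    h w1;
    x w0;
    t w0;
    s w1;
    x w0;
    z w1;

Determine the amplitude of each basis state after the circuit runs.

After the circuit, the state carries amplitude 0 on |00>, 0 on |01>, sqrt(2)/2 on |10>, -sqrt(2)*I/2 on |11>.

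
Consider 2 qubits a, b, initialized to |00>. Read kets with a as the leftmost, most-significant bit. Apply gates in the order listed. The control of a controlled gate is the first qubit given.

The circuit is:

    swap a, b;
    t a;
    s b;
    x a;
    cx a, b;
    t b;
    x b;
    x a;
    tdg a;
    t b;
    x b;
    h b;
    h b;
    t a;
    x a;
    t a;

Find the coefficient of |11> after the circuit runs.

|11> carries amplitude I in the final state.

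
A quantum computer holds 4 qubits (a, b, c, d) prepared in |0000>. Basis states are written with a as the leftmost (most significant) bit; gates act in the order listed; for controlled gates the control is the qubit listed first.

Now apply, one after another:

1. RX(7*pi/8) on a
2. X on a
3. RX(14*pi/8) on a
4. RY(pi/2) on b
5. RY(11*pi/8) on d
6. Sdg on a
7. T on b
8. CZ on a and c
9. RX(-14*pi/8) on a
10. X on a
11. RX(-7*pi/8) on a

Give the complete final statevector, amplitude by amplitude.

The final amplitudes are -sqrt(2)*sin(7*pi/16)**2*cos(5*pi/16)/4 - sin(7*pi/16)**2*cos(5*pi/16)/4 - sqrt(2)*cos(5*pi/16)*cos(7*pi/16)**2/4 + cos(5*pi/16)*cos(7*pi/16)**2/4 + sqrt(2)*sqrt(1/2 - sqrt(2)/4)*sqrt(sqrt(2)/4 + 1/2)*sin(7*pi/16)*cos(5*pi/16)*cos(7*pi/16) - I*sin(7*pi/16)**2*cos(5*pi/16)/4 + I*cos(5*pi/16)*cos(7*pi/16)**2/4 + sqrt(2)*I*cos(5*pi/16)*cos(7*pi/16)**2/4 + sqrt(2)*I*sqrt(1/2 - sqrt(2)/4)*sqrt(sqrt(2)/4 + 1/2)*sin(7*pi/16)*cos(5*pi/16)*cos(7*pi/16) + sqrt(2)*I*sin(7*pi/16)**2*cos(5*pi/16)/4 on |0000>, -sqrt(2)*sqrt(1/2 - sqrt(2)/4)*sqrt(sqrt(2)/4 + 1/2)*sin(5*pi/16)*sin(7*pi/16)*cos(7*pi/16) - sin(5*pi/16)*cos(7*pi/16)**2/4 + sqrt(2)*sin(5*pi/16)*cos(7*pi/16)**2/4 + sin(5*pi/16)*sin(7*pi/16)**2/4 + sqrt(2)*sin(5*pi/16)*sin(7*pi/16)**2/4 - sqrt(2)*I*sin(5*pi/16)*sin(7*pi/16)**2/4 - sqrt(2)*I*sqrt(1/2 - sqrt(2)/4)*sqrt(sqrt(2)/4 + 1/2)*sin(5*pi/16)*sin(7*pi/16)*cos(7*pi/16) - sqrt(2)*I*sin(5*pi/16)*cos(7*pi/16)**2/4 - I*sin(5*pi/16)*cos(7*pi/16)**2/4 + I*sin(5*pi/16)*sin(7*pi/16)**2/4 on |0001>, 0 on |0010>, 0 on |0011>, -sqrt(2)*exp(I*pi/4)*sin(7*pi/16)**2*cos(5*pi/16)/4 - exp(I*pi/4)*sin(7*pi/16)**2*cos(5*pi/16)/4 - I*exp(I*pi/4)*sin(7*pi/16)**2*cos(5*pi/16)/4 - sqrt(2)*exp(I*pi/4)*cos(5*pi/16)*cos(7*pi/16)**2/4 + I*exp(I*pi/4)*cos(5*pi/16)*cos(7*pi/16)**2/4 + exp(I*pi/4)*cos(5*pi/16)*cos(7*pi/16)**2/4 + sqrt(2)*I*exp(I*pi/4)*cos(5*pi/16)*cos(7*pi/16)**2/4 + sqrt(2)*I*sqrt(1/2 - sqrt(2)/4)*sqrt(sqrt(2)/4 + 1/2)*exp(I*pi/4)*sin(7*pi/16)*cos(5*pi/16)*cos(7*pi/16) + sqrt(2)*sqrt(1/2 - sqrt(2)/4)*sqrt(sqrt(2)/4 + 1/2)*exp(I*pi/4)*sin(7*pi/16)*cos(5*pi/16)*cos(7*pi/16) + sqrt(2)*I*exp(I*pi/4)*sin(7*pi/16)**2*cos(5*pi/16)/4 on |0100>, -sqrt(2)*I*exp(I*pi/4)*sin(5*pi/16)*sin(7*pi/16)**2/4 - sqrt(2)*sqrt(1/2 - sqrt(2)/4)*sqrt(sqrt(2)/4 + 1/2)*exp(I*pi/4)*sin(5*pi/16)*sin(7*pi/16)*cos(7*pi/16) - sqrt(2)*I*sqrt(1/2 - sqrt(2)/4)*sqrt(sqrt(2)/4 + 1/2)*exp(I*pi/4)*sin(5*pi/16)*sin(7*pi/16)*cos(7*pi/16) - sqrt(2)*I*exp(I*pi/4)*sin(5*pi/16)*cos(7*pi/16)**2/4 - exp(I*pi/4)*sin(5*pi/16)*cos(7*pi/16)**2/4 - I*exp(I*pi/4)*sin(5*pi/16)*cos(7*pi/16)**2/4 + sqrt(2)*exp(I*pi/4)*sin(5*pi/16)*cos(7*pi/16)**2/4 + I*exp(I*pi/4)*sin(5*pi/16)*sin(7*pi/16)**2/4 + exp(I*pi/4)*sin(5*pi/16)*sin(7*pi/16)**2/4 + sqrt(2)*exp(I*pi/4)*sin(5*pi/16)*sin(7*pi/16)**2/4 on |0101>, 0 on |0110>, 0 on |0111>, -sqrt(2)*sqrt(1/2 - sqrt(2)/4)*sqrt(sqrt(2)/4 + 1/2)*sin(7*pi/16)**2*cos(5*pi/16)/2 - sin(7*pi/16)*cos(5*pi/16)*cos(7*pi/16)/2 + sqrt(2)*sqrt(1/2 - sqrt(2)/4)*sqrt(sqrt(2)/4 + 1/2)*cos(5*pi/16)*cos(7*pi/16)**2/2 - sqrt(2)*I*sqrt(1/2 - sqrt(2)/4)*sqrt(sqrt(2)/4 + 1/2)*cos(5*pi/16)*cos(7*pi/16)**2/2 + I*sin(7*pi/16)*cos(5*pi/16)*cos(7*pi/16)/2 + sqrt(2)*I*sqrt(1/2 - sqrt(2)/4)*sqrt(sqrt(2)/4 + 1/2)*sin(7*pi/16)**2*cos(5*pi/16)/2 on |1000>, -sqrt(2)*sqrt(1/2 - sqrt(2)/4)*sqrt(sqrt(2)/4 + 1/2)*sin(5*pi/16)*cos(7*pi/16)**2/2 + sin(5*pi/16)*sin(7*pi/16)*cos(7*pi/16)/2 + sqrt(2)*sqrt(1/2 - sqrt(2)/4)*sqrt(sqrt(2)/4 + 1/2)*sin(5*pi/16)*sin(7*pi/16)**2/2 - sqrt(2)*I*sqrt(1/2 - sqrt(2)/4)*sqrt(sqrt(2)/4 + 1/2)*sin(5*pi/16)*sin(7*pi/16)**2/2 - I*sin(5*pi/16)*sin(7*pi/16)*cos(7*pi/16)/2 + sqrt(2)*I*sqrt(1/2 - sqrt(2)/4)*sqrt(sqrt(2)/4 + 1/2)*sin(5*pi/16)*cos(7*pi/16)**2/2 on |1001>, 0 on |1010>, 0 on |1011>, -sqrt(2)*sqrt(1/2 - sqrt(2)/4)*sqrt(sqrt(2)/4 + 1/2)*exp(I*pi/4)*sin(7*pi/16)**2*cos(5*pi/16)/2 - exp(I*pi/4)*sin(7*pi/16)*cos(5*pi/16)*cos(7*pi/16)/2 - sqrt(2)*I*sqrt(1/2 - sqrt(2)/4)*sqrt(sqrt(2)/4 + 1/2)*exp(I*pi/4)*cos(5*pi/16)*cos(7*pi/16)**2/2 + sqrt(2)*sqrt(1/2 - sqrt(2)/4)*sqrt(sqrt(2)/4 + 1/2)*exp(I*pi/4)*cos(5*pi/16)*cos(7*pi/16)**2/2 + I*exp(I*pi/4)*sin(7*pi/16)*cos(5*pi/16)*cos(7*pi/16)/2 + sqrt(2)*I*sqrt(1/2 - sqrt(2)/4)*sqrt(sqrt(2)/4 + 1/2)*exp(I*pi/4)*sin(7*pi/16)**2*cos(5*pi/16)/2 on |1100>, -sqrt(2)*I*sqrt(1/2 - sqrt(2)/4)*sqrt(sqrt(2)/4 + 1/2)*exp(I*pi/4)*sin(5*pi/16)*sin(7*pi/16)**2/2 - I*exp(I*pi/4)*sin(5*pi/16)*sin(7*pi/16)*cos(7*pi/16)/2 - sqrt(2)*sqrt(1/2 - sqrt(2)/4)*sqrt(sqrt(2)/4 + 1/2)*exp(I*pi/4)*sin(5*pi/16)*cos(7*pi/16)**2/2 + sqrt(2)*I*sqrt(1/2 - sqrt(2)/4)*sqrt(sqrt(2)/4 + 1/2)*exp(I*pi/4)*sin(5*pi/16)*cos(7*pi/16)**2/2 + exp(I*pi/4)*sin(5*pi/16)*sin(7*pi/16)*cos(7*pi/16)/2 + sqrt(2)*sqrt(1/2 - sqrt(2)/4)*sqrt(sqrt(2)/4 + 1/2)*exp(I*pi/4)*sin(5*pi/16)*sin(7*pi/16)**2/2 on |1101>, 0 on |1110>, 0 on |1111>.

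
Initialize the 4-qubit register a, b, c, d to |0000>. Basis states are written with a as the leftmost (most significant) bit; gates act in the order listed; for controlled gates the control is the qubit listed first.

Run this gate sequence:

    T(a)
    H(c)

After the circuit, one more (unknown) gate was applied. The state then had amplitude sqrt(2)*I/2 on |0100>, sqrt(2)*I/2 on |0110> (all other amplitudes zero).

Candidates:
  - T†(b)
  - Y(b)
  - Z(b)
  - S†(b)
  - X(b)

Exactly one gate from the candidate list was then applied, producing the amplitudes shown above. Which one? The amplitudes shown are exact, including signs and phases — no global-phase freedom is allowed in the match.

The unique candidate consistent with the amplitudes is Y(b).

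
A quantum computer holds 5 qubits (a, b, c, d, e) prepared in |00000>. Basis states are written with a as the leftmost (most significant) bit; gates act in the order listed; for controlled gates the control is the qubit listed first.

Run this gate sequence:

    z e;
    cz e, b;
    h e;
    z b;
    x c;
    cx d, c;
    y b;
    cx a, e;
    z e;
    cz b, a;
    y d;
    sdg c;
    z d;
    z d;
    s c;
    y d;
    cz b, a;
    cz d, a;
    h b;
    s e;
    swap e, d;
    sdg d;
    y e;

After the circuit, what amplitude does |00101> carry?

|00101> carries amplitude -1/2 in the final state.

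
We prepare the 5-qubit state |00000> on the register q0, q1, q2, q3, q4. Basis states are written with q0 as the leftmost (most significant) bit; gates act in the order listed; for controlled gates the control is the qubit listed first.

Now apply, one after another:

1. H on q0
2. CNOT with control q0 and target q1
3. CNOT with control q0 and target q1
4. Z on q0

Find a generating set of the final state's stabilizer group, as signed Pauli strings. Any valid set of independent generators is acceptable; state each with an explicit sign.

The final state is stabilized by the group generated by -XIIII, +IZIII, +IIZII, +IIIZI, +IIIIZ; other independent generating sets are equally valid. Key observation: steps 2-3 multiply out to the identity, so the circuit reduces to the remaining gates.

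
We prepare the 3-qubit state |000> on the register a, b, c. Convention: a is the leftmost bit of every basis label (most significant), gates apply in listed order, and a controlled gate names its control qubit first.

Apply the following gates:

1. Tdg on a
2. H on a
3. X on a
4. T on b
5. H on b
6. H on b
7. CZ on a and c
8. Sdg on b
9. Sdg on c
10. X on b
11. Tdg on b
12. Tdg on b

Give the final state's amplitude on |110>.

|110> carries amplitude -sqrt(2)*I/2 in the final state.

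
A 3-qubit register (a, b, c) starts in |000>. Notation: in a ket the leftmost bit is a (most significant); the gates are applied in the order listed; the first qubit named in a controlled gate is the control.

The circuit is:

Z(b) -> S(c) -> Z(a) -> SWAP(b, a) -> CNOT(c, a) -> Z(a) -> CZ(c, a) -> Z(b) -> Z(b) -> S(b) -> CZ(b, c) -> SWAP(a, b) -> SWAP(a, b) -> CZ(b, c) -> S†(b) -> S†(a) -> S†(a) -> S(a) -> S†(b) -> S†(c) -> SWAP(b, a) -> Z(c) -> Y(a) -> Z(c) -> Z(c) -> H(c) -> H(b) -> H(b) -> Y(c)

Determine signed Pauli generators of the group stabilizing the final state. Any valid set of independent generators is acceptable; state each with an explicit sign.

The final state is stabilized by the group generated by -IIX, -ZII, +IZI; other independent generating sets are equally valid. Key observation: gates 10-15 undo each other exactly, leaving only the rest of the circuit to track.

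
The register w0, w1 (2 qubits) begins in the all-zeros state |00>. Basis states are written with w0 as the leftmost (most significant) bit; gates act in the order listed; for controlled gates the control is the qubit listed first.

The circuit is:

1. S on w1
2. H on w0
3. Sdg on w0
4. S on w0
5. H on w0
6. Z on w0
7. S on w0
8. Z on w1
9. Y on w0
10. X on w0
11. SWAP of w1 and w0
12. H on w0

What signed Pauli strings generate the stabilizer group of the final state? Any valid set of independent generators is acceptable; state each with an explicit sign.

The final state is stabilized by the group generated by +XI, +IZ; other independent generating sets are equally valid. Key observation: gates 2-5 undo each other exactly, leaving only the rest of the circuit to track.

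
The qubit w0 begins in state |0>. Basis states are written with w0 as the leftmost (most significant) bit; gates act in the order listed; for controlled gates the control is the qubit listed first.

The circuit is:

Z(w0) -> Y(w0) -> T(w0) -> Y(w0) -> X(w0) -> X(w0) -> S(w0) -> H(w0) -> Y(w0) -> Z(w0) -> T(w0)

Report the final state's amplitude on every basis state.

The final amplitudes are -sqrt(2)*exp(3*I*pi/4)/2 on |0>, sqrt(2)/2 on |1>. Key observation: gates 5-6 undo each other exactly, leaving only the rest of the circuit to track.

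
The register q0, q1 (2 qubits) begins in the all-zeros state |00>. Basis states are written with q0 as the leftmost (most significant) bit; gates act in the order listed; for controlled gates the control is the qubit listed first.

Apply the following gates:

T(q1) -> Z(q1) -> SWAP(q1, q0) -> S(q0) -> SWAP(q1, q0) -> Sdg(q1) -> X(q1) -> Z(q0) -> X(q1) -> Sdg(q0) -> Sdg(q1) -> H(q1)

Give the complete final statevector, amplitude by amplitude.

After the circuit, the state carries amplitude sqrt(2)/2 on |00>, sqrt(2)/2 on |01>, 0 on |10>, 0 on |11>.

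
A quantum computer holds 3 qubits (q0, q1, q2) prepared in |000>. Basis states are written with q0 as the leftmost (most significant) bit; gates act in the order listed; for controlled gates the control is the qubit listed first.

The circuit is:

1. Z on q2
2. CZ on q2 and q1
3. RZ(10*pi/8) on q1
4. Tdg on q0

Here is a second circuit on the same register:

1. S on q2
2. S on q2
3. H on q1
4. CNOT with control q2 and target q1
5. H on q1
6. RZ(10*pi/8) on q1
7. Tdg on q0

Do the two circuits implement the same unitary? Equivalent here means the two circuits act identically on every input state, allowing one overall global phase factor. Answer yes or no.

Yes — the two circuits implement the same unitary up to a global phase.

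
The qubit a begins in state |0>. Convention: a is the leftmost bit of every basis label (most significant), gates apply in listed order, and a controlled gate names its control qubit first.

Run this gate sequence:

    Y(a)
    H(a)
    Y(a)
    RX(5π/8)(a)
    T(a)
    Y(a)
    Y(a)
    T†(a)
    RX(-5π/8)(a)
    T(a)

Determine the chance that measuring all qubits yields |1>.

A full measurement returns |1> with probability 1/2. Key observation: the block from step 4 through step 9 cancels to the identity and can be dropped.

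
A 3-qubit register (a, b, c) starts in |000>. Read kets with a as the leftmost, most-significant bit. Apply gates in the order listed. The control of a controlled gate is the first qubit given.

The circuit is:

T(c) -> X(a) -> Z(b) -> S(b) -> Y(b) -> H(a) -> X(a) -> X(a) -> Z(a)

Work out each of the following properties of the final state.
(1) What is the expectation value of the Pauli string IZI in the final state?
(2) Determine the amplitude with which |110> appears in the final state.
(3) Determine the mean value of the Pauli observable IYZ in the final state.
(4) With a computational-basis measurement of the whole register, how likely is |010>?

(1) The observable IZI averages to -1. Key observation: gates 7-8 undo each other exactly, leaving only the rest of the circuit to track.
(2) The final state's coefficient on |110> equals sqrt(2)*I/2.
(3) In the final state, IYZ has expectation 0.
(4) The probability of measuring |010> is 1/2.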